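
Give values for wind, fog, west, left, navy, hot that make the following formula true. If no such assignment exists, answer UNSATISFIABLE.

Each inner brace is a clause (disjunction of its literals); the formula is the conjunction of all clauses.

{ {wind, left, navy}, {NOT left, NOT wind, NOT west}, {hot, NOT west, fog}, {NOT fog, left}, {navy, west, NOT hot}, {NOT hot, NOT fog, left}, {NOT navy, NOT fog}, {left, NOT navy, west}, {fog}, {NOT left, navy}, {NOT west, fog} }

The clause (fog) is unit, so fog = true.
The clause (left) is unit, so left = true.
The clause (NOT navy) is unit, so navy = false.
Now (navy) is unsatisfied and unit — conflict.

UNSATISFIABLE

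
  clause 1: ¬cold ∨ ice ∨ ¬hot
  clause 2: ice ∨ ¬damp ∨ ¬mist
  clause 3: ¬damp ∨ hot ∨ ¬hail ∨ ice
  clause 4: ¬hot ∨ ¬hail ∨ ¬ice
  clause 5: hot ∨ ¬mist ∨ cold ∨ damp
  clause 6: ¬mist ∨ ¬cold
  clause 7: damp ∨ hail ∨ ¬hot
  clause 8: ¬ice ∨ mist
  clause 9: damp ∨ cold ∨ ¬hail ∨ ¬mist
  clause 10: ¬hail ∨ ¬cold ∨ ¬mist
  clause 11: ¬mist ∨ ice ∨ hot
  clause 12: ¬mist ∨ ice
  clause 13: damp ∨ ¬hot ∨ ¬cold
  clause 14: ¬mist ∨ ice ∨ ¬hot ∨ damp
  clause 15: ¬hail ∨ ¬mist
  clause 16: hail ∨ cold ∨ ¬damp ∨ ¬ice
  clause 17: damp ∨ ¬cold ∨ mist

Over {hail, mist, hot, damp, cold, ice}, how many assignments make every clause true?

There are 2^6 = 64 truth assignments over (hail, mist, hot, damp, cold, ice).
Split on mist. With mist = True, the clauses containing mist are satisfied and ¬mist drops from the rest; 0 of the 2^5 = 32 assignments to the other variables satisfy what remains.
With mist = False, by the same count on the reduced clause set, 7 assignments work.
(One model: hail=F, mist=F, hot=F, damp=F, cold=F, ice=F.)
Total: 0 + 7 = 7.

7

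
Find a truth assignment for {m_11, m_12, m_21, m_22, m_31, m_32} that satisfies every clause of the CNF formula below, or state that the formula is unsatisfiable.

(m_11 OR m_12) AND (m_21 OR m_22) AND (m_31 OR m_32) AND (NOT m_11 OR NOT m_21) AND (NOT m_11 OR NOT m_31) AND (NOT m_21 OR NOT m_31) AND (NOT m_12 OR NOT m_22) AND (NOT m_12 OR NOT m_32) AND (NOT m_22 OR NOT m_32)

Branch on m_11: set m_11 = true.
From the singleton clause (NOT m_21), m_21 = false.
From the singleton clause (m_22), m_22 = true.
From the singleton clause (NOT m_31), m_31 = false.
From the singleton clause (m_32), m_32 = true.
That conflicts with the unit clause (NOT m_32).
So m_11 must be the other value — set m_11 = false.
From the singleton clause (m_12), m_12 = true.
From the singleton clause (NOT m_22), m_22 = false.
From the singleton clause (m_21), m_21 = true.
From the singleton clause (NOT m_31), m_31 = false.
From the singleton clause (m_32), m_32 = true.
That conflicts with the unit clause (NOT m_32).
Neither m_11 = true nor m_11 = false works.

UNSATISFIABLE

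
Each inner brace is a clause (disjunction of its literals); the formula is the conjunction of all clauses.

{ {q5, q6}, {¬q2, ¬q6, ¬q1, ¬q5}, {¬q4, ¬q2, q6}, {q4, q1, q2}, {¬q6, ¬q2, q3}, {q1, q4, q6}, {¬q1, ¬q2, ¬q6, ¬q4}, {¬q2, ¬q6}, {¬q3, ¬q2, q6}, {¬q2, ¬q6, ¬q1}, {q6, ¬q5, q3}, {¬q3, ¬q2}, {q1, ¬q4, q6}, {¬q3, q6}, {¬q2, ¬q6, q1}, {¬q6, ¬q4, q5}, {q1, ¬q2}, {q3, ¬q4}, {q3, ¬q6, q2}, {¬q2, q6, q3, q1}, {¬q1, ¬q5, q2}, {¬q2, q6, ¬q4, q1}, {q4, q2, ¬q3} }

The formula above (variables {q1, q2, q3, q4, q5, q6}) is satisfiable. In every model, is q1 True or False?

Suppose q1 = True.
Case q5 = True:
From the singleton clause (q2), q2 = True.
From the singleton clause (¬q6), q6 = False.
From the singleton clause (¬q4), q4 = False.
From the singleton clause (¬q3), q3 = False.
But (q3) is also a unit clause — contradiction.
Backtrack on q5: now try q5 = False.
From the singleton clause (q6), q6 = True.
From the singleton clause (¬q2), q2 = False.
From the singleton clause (¬q4), q4 = False.
From the singleton clause (q3), q3 = True.
But (¬q3) is also a unit clause — contradiction.
Either choice for q5 ends in contradiction.
So every satisfying assignment has q1 = False.

False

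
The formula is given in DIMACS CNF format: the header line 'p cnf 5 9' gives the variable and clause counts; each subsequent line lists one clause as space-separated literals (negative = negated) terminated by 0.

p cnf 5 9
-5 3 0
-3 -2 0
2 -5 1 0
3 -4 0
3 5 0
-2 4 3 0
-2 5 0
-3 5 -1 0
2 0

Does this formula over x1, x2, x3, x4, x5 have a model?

No

From the singleton clause (x2), x2 = True.
From the singleton clause (¬x3), x3 = False.
From the singleton clause (¬x5), x5 = False.
Now (x5) is unsatisfied and unit — conflict.
No assignment satisfies every clause.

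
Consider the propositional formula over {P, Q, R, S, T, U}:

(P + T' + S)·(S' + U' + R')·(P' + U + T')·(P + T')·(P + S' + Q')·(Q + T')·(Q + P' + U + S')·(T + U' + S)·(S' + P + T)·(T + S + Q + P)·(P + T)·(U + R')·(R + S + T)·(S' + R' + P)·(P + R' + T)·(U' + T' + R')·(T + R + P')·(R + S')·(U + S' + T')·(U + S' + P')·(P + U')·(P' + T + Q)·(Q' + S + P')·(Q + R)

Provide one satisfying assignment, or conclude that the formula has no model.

Branch on P: set P = 1.
Branch on U: set U = 1.
Branch on S: set S = 0.
Unit clause (T) forces T = 1.
Unit clause (Q) forces Q = 1.
Now (Q') is unsatisfied and unit — conflict.
So S must be the other value — set S = 1.
Unit clause (R') forces R = 0.
Now (R) is unsatisfied and unit — conflict.
Neither S = 1 nor S = 0 works.
So U must be the other value — set U = 0.
Unit clause (T') forces T = 0.
Unit clause (R') forces R = 0.
Now (R) is unsatisfied and unit — conflict.
Neither U = 1 nor U = 0 works.
So P must be the other value — set P = 0.
Unit clause (T') forces T = 0.
Now (T) is unsatisfied and unit — conflict.
Neither P = 1 nor P = 0 works.

UNSATISFIABLE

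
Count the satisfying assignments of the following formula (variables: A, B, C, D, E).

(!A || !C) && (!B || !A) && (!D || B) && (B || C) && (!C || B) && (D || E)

There are 2^5 = 32 truth assignments over (A, B, C, D, E).
Split on E. With E = true, the clauses containing E are satisfied and !E drops from the rest; 4 of the 2^4 = 16 assignments to the other variables satisfy what remains.
With E = false, by the same count on the reduced clause set, 2 assignments work.
Total: 4 + 2 = 6.

6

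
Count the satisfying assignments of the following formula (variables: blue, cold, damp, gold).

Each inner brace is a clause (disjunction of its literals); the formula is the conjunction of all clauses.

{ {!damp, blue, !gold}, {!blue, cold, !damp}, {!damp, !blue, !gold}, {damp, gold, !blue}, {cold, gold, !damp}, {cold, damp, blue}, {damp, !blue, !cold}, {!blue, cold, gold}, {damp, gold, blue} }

4

There are 2^4 = 16 truth assignments over (blue, cold, damp, gold).
Check each against the 9 clauses (columns in the order blue, cold, damp, gold):
  F F F F  ✗ fails (cold || damp || blue)
  F F F T  ✗ fails (cold || damp || blue)
  F F T F  ✗ fails (cold || gold || !damp)
  F F T T  ✗ fails (!damp || blue || !gold)
  F T F F  ✗ fails (damp || gold || blue)
  F T F T  ✓ satisfies all
  F T T F  ✓ satisfies all
  F T T T  ✗ fails (!damp || blue || !gold)
  T F F F  ✗ fails (damp || gold || !blue)
  T F F T  ✓ satisfies all
  T F T F  ✗ fails (!blue || cold || !damp)
  T F T T  ✗ fails (!blue || cold || !damp)
  T T F F  ✗ fails (damp || gold || !blue)
  T T F T  ✗ fails (damp || !blue || !cold)
  T T T F  ✓ satisfies all
  T T T T  ✗ fails (!damp || !blue || !gold)
4 of the 16 rows are models.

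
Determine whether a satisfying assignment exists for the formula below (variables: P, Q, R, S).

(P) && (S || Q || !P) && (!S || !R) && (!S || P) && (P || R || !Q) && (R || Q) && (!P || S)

Yes, satisfiable

(P) alone gives P = true.
(S) alone gives S = true.
(!R) alone gives R = false.
(Q) alone gives Q = true.
This assignment satisfies each clause.
A satisfying assignment: P=true, Q=true, R=false, S=true.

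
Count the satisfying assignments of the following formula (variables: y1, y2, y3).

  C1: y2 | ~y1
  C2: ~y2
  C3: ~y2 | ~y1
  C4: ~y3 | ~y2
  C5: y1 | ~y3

1

There are 2^3 = 8 truth assignments over (y1, y2, y3).
Check each against the 5 clauses (columns in the order y1, y2, y3):
  F F F  ✓ satisfies all
  F F T  ✗ fails (y1 | ~y3)
  F T F  ✗ fails (~y2)
  F T T  ✗ fails (~y2)
  T F F  ✗ fails (y2 | ~y1)
  T F T  ✗ fails (y2 | ~y1)
  T T F  ✗ fails (~y2)
  T T T  ✗ fails (~y2)
1 of the 8 rows is a model.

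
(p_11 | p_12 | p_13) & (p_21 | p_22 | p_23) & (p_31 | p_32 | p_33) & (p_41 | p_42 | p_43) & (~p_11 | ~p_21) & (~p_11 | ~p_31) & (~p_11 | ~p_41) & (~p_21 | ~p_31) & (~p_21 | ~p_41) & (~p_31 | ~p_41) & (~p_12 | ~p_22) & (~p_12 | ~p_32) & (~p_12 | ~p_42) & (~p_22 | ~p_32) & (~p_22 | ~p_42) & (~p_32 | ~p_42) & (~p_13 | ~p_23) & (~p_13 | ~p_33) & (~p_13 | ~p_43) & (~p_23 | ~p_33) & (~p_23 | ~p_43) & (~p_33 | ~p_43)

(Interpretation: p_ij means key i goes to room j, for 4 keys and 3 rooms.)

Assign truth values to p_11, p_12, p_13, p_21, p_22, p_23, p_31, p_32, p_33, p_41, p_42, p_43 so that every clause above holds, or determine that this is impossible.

UNSATISFIABLE

Branch on p_11: set p_11 = 0.
Branch on p_12: set p_12 = 1.
Unit clause (~p_22) forces p_22 = 0.
Unit clause (~p_32) forces p_32 = 0.
Unit clause (~p_42) forces p_42 = 0.
Branch on p_21: set p_21 = 1.
Unit clause (~p_31) forces p_31 = 0.
Unit clause (p_33) forces p_33 = 1.
Unit clause (~p_41) forces p_41 = 0.
Unit clause (p_43) forces p_43 = 1.
Now (~p_43) is unsatisfied and unit — conflict.
Undo p_21 and try p_21 = 0.
Unit clause (p_23) forces p_23 = 1.
Unit clause (~p_13) forces p_13 = 0.
Unit clause (~p_33) forces p_33 = 0.
Unit clause (p_31) forces p_31 = 1.
Unit clause (~p_41) forces p_41 = 0.
Unit clause (p_43) forces p_43 = 1.
Now (~p_43) is unsatisfied and unit — conflict.
Both values of p_21 lead to a conflict.
Undo p_12 and try p_12 = 0.
Unit clause (p_13) forces p_13 = 1.
Unit clause (~p_23) forces p_23 = 0.
Unit clause (~p_33) forces p_33 = 0.
Unit clause (~p_43) forces p_43 = 0.
Branch on p_21: set p_21 = 1.
Unit clause (~p_31) forces p_31 = 0.
Unit clause (p_32) forces p_32 = 1.
Unit clause (~p_41) forces p_41 = 0.
Unit clause (p_42) forces p_42 = 1.
Now (~p_42) is unsatisfied and unit — conflict.
Undo p_21 and try p_21 = 0.
Unit clause (p_22) forces p_22 = 1.
Unit clause (~p_32) forces p_32 = 0.
Unit clause (p_31) forces p_31 = 1.
Unit clause (~p_41) forces p_41 = 0.
Unit clause (p_42) forces p_42 = 1.
Now (~p_42) is unsatisfied and unit — conflict.
Both values of p_21 lead to a conflict.
Both values of p_12 lead to a conflict.
Undo p_11 and try p_11 = 1.
Unit clause (~p_21) forces p_21 = 0.
Unit clause (~p_31) forces p_31 = 0.
Unit clause (~p_41) forces p_41 = 0.
Branch on p_22: set p_22 = 1.
Unit clause (~p_12) forces p_12 = 0.
Unit clause (~p_32) forces p_32 = 0.
Unit clause (p_33) forces p_33 = 1.
Unit clause (~p_42) forces p_42 = 0.
Unit clause (p_43) forces p_43 = 1.
Now (~p_43) is unsatisfied and unit — conflict.
Undo p_22 and try p_22 = 0.
Unit clause (p_23) forces p_23 = 1.
Unit clause (~p_13) forces p_13 = 0.
Unit clause (~p_33) forces p_33 = 0.
Unit clause (p_32) forces p_32 = 1.
Unit clause (~p_12) forces p_12 = 0.
Unit clause (~p_42) forces p_42 = 0.
Unit clause (p_43) forces p_43 = 1.
Now (~p_43) is unsatisfied and unit — conflict.
Both values of p_22 lead to a conflict.
Both values of p_11 lead to a conflict.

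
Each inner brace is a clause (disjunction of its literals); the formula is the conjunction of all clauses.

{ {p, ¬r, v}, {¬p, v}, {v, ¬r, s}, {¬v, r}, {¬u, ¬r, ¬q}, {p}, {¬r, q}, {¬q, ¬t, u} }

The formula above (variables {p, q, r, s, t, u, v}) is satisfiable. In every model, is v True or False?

True

Suppose v = False.
(¬p) alone gives p = False.
Now (p) is unsatisfied and unit — conflict.
So every satisfying assignment has v = True.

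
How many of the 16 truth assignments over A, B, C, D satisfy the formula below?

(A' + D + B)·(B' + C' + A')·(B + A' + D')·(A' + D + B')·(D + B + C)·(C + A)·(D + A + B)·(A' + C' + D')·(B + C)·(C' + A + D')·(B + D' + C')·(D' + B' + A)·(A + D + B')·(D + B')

There are 2^4 = 16 truth assignments over (A, B, C, D).
Split on A. With A = 1, the clauses containing A are satisfied and A' drops from the rest; 1 of the 2^3 = 8 assignments to the other variables satisfy what remains.
With A = 0, by the same count on the reduced clause set, 0 assignments work.
(One model: A=T, B=T, C=F, D=T.)
Total: 1 + 0 = 1.

1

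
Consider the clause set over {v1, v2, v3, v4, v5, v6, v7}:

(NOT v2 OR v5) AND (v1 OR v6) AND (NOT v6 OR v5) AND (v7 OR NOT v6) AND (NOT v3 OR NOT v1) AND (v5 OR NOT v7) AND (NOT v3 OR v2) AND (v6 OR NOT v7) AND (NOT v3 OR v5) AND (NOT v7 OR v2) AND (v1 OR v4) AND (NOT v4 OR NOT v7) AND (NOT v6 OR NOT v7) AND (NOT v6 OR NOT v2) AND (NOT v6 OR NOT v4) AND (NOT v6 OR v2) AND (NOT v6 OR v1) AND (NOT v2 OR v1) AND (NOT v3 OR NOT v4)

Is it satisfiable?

Satisfiable

Try v2 = false.
Unit clause (NOT v3) forces v3 = false.
Unit clause (NOT v7) forces v7 = false.
Unit clause (NOT v6) forces v6 = false.
Unit clause (v1) forces v1 = true.
No clause remains; v4, v5 are free.
A satisfying assignment: v1=true, v2=false, v3=false, v4=true, v5=false, v6=false, v7=false.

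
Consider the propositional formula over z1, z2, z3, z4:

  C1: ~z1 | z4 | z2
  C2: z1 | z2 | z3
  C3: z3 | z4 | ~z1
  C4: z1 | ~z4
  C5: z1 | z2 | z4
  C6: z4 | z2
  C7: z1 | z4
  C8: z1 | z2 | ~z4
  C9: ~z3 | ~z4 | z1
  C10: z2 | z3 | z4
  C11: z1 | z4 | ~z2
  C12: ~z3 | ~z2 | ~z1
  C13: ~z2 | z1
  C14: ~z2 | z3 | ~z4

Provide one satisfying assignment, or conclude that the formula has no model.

Case z1 = 1:
Case z4 = 1:
Case z3 = 1:
Unit clause (~z2) forces z2 = 0.
Every clause now holds.

z1=1,  z2=0,  z3=1,  z4=1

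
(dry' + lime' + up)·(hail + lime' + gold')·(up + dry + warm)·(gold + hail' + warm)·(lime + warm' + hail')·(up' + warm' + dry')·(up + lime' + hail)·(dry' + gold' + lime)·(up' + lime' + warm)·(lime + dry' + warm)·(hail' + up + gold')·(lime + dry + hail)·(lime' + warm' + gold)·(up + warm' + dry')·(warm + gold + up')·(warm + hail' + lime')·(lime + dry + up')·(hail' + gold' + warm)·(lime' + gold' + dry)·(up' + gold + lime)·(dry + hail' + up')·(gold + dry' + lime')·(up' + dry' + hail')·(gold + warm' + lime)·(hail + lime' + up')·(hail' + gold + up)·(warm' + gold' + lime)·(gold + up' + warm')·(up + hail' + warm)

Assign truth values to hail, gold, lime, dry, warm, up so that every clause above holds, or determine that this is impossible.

UNSATISFIABLE

Suppose dry = 0.
Suppose up = 1.
Unit clause (lime) forces lime = 1.
Unit clause (warm) forces warm = 1.
Unit clause (gold) forces gold = 1.
But (gold') is also a unit clause — contradiction.
Undo up and try up = 0.
Unit clause (warm) forces warm = 1.
Suppose lime = 1.
Unit clause (hail) forces hail = 1.
Unit clause (gold') forces gold = 0.
But (gold) is also a unit clause — contradiction.
Undo lime and try lime = 0.
Unit clause (hail') forces hail = 0.
But (hail) is also a unit clause — contradiction.
Either choice for lime ends in contradiction.
Either choice for up ends in contradiction.
Undo dry and try dry = 1.
Suppose lime = 0.
Unit clause (gold') forces gold = 0.
Unit clause (warm) forces warm = 1.
But (warm') is also a unit clause — contradiction.
Undo lime and try lime = 1.
Unit clause (up) forces up = 1.
Unit clause (warm') forces warm = 0.
But (warm) is also a unit clause — contradiction.
Either choice for lime ends in contradiction.
Either choice for dry ends in contradiction.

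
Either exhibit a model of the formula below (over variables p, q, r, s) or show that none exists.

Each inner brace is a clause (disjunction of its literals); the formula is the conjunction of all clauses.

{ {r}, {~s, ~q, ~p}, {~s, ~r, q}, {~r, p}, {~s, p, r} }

The clause (r) is unit, so r = 1.
The clause (p) is unit, so p = 1.
Case s = 0:
All clauses hold; q can take either value.

p=1,  q=0,  r=1,  s=0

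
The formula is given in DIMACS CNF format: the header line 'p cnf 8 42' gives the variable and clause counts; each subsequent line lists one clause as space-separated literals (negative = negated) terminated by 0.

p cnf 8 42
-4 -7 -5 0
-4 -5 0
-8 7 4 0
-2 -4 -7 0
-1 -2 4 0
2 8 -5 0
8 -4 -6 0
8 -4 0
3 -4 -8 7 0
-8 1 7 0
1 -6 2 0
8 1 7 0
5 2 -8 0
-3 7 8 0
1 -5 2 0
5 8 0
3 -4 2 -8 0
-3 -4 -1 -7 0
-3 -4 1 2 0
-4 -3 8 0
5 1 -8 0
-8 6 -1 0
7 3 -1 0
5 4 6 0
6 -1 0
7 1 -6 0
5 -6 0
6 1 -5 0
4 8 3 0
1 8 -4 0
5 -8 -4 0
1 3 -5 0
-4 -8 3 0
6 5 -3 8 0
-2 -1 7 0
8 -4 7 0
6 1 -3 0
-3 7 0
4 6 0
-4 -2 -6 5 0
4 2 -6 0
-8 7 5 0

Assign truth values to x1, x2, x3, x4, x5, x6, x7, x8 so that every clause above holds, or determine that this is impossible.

Branch on x4: set x4 = False.
(x6) alone gives x6 = True.
(x5) alone gives x5 = True.
(x2) alone gives x2 = True.
(¬x1) alone gives x1 = False.
(x7) alone gives x7 = True.
(x3) alone gives x3 = True.
All clauses hold; x8 can take either value.

x1 ↦ False,  x2 ↦ True,  x3 ↦ True,  x4 ↦ False,  x5 ↦ True,  x6 ↦ True,  x7 ↦ True,  x8 ↦ True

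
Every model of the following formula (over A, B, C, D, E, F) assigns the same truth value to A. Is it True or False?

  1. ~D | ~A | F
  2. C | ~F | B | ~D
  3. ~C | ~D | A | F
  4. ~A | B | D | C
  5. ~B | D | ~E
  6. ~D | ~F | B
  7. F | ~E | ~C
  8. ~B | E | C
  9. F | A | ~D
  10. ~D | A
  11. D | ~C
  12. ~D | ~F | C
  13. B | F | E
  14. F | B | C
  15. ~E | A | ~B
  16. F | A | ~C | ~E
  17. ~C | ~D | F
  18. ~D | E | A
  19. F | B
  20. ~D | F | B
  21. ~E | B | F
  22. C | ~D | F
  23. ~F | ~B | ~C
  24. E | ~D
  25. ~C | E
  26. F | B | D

Suppose A = 1.
Suppose D = 0.
The clause (~C) is unit, so C = 0.
The clause (B) is unit, so B = 1.
The clause (~E) is unit, so E = 0.
But (E) is also a unit clause — contradiction.
That branch fails; take D = 1 instead.
The clause (F) is unit, so F = 1.
The clause (B) is unit, so B = 1.
The clause (C) is unit, so C = 1.
But (~C) is also a unit clause — contradiction.
Both values of D lead to a conflict.
So every satisfying assignment has A = False.

False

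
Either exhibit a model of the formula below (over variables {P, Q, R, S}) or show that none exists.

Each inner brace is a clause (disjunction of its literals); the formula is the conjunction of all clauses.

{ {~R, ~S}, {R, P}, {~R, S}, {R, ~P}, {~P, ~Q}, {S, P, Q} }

Try R = 0.
(P) alone gives P = 1.
That conflicts with the unit clause (~P).
That branch fails; take R = 1 instead.
(~S) alone gives S = 0.
That conflicts with the unit clause (S).
Either choice for R ends in contradiction.

UNSATISFIABLE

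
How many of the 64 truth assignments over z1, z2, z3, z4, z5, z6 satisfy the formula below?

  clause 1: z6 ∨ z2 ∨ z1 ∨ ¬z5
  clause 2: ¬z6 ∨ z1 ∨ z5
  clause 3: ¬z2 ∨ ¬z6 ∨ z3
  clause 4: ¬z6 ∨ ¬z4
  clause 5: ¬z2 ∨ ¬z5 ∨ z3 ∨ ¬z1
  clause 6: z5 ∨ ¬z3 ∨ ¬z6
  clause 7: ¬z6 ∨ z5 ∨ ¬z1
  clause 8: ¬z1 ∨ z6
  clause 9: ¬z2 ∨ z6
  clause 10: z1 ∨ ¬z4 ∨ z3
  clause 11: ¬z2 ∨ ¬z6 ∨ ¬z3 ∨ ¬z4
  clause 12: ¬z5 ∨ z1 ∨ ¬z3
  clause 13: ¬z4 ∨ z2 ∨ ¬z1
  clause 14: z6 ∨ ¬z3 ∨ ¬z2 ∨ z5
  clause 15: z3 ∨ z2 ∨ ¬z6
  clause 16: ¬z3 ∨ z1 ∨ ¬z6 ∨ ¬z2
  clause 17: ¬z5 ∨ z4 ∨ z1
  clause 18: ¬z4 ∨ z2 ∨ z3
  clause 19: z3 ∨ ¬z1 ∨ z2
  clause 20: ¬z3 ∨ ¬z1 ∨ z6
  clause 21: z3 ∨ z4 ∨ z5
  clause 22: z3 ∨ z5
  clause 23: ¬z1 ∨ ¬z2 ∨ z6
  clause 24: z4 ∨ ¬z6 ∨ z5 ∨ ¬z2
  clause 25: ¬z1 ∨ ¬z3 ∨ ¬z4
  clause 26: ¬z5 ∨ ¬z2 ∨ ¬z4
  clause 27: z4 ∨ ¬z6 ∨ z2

There are 2^6 = 64 truth assignments over (z1, z2, z3, z4, z5, z6).
Split on z5. With z5 = True, the clauses containing z5 are satisfied and ¬z5 drops from the rest; 1 of the 2^5 = 32 assignments to the other variables satisfy what remains.
With z5 = False, by the same count on the reduced clause set, 2 assignments work.
(One model: z1=F, z2=F, z3=T, z4=F, z5=F, z6=F.)
Total: 1 + 2 = 3.

3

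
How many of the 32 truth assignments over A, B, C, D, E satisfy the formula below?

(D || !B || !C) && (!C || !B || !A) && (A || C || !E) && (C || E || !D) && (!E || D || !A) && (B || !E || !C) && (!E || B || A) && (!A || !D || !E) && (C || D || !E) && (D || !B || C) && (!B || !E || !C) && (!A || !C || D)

6

There are 2^5 = 32 truth assignments over (A, B, C, D, E).
Split on B. With B = true, the clauses containing B are satisfied and !B drops from the rest; 1 of the 2^4 = 16 assignments to the other variables satisfy what remains.
With B = false, by the same count on the reduced clause set, 5 assignments work.
(One model: A=F, B=F, C=F, D=F, E=F.)
Total: 1 + 5 = 6.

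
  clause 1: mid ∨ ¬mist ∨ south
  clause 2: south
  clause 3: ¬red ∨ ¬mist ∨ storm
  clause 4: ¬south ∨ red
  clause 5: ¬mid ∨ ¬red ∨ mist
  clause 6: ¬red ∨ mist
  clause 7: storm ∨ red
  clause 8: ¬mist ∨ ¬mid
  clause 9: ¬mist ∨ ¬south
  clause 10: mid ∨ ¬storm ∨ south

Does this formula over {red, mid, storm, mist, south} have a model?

Unsatisfiable

Unit clause (south) forces south = True.
Unit clause (red) forces red = True.
Unit clause (mist) forces mist = True.
But (¬mist) is also a unit clause — contradiction.
No assignment satisfies every clause.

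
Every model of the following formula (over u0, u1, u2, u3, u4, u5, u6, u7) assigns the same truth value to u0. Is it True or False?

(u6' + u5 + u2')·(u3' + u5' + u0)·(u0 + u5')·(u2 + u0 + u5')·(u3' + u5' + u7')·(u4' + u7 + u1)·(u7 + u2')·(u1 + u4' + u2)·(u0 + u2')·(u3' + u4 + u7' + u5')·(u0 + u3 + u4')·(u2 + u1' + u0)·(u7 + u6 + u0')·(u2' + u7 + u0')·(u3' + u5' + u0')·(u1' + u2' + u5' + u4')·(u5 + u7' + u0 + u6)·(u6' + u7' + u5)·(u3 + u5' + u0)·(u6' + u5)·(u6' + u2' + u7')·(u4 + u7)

Suppose u0 = 0.
The clause (u5') is unit, so u5 = 0.
The clause (u2') is unit, so u2 = 0.
The clause (u1') is unit, so u1 = 0.
The clause (u4') is unit, so u4 = 0.
The clause (u6') is unit, so u6 = 0.
The clause (u7') is unit, so u7 = 0.
But (u7) is also a unit clause — contradiction.
So every satisfying assignment has u0 = True.

True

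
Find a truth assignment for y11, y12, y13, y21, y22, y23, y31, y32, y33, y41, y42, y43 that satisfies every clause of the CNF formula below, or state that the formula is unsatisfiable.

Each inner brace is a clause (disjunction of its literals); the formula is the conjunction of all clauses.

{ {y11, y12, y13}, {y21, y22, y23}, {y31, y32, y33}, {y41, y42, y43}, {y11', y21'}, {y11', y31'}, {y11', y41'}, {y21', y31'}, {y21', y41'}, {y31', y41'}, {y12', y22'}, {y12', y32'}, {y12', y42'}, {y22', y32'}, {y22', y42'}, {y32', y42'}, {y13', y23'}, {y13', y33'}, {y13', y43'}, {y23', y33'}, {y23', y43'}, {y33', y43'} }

Suppose y11 = 0.
Suppose y12 = 1.
From the singleton clause (y22'), y22 = 0.
From the singleton clause (y32'), y32 = 0.
From the singleton clause (y42'), y42 = 0.
Suppose y21 = 1.
From the singleton clause (y31'), y31 = 0.
From the singleton clause (y33), y33 = 1.
From the singleton clause (y41'), y41 = 0.
From the singleton clause (y43), y43 = 1.
Now (y43') is unsatisfied and unit — conflict.
So y21 must be the other value — set y21 = 0.
From the singleton clause (y23), y23 = 1.
From the singleton clause (y13'), y13 = 0.
From the singleton clause (y33'), y33 = 0.
From the singleton clause (y31), y31 = 1.
From the singleton clause (y41'), y41 = 0.
From the singleton clause (y43), y43 = 1.
Now (y43') is unsatisfied and unit — conflict.
Both values of y21 lead to a conflict.
So y12 must be the other value — set y12 = 0.
From the singleton clause (y13), y13 = 1.
From the singleton clause (y23'), y23 = 0.
From the singleton clause (y33'), y33 = 0.
From the singleton clause (y43'), y43 = 0.
Suppose y21 = 1.
From the singleton clause (y31'), y31 = 0.
From the singleton clause (y32), y32 = 1.
From the singleton clause (y41'), y41 = 0.
From the singleton clause (y42), y42 = 1.
Now (y42') is unsatisfied and unit — conflict.
So y21 must be the other value — set y21 = 0.
From the singleton clause (y22), y22 = 1.
From the singleton clause (y32'), y32 = 0.
From the singleton clause (y31), y31 = 1.
From the singleton clause (y41'), y41 = 0.
From the singleton clause (y42), y42 = 1.
Now (y42') is unsatisfied and unit — conflict.
Both values of y21 lead to a conflict.
Both values of y12 lead to a conflict.
So y11 must be the other value — set y11 = 1.
From the singleton clause (y21'), y21 = 0.
From the singleton clause (y31'), y31 = 0.
From the singleton clause (y41'), y41 = 0.
Suppose y22 = 1.
From the singleton clause (y12'), y12 = 0.
From the singleton clause (y32'), y32 = 0.
From the singleton clause (y33), y33 = 1.
From the singleton clause (y42'), y42 = 0.
From the singleton clause (y43), y43 = 1.
Now (y43') is unsatisfied and unit — conflict.
So y22 must be the other value — set y22 = 0.
From the singleton clause (y23), y23 = 1.
From the singleton clause (y13'), y13 = 0.
From the singleton clause (y33'), y33 = 0.
From the singleton clause (y32), y32 = 1.
From the singleton clause (y12'), y12 = 0.
From the singleton clause (y42'), y42 = 0.
From the singleton clause (y43), y43 = 1.
Now (y43') is unsatisfied and unit — conflict.
Both values of y22 lead to a conflict.
Both values of y11 lead to a conflict.

UNSATISFIABLE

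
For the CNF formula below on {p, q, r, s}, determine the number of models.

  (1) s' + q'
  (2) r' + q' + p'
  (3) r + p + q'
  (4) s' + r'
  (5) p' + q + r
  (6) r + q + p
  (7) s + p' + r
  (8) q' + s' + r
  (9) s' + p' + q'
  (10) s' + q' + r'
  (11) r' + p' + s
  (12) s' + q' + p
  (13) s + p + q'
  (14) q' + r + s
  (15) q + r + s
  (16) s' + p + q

1

There are 2^4 = 16 truth assignments over (p, q, r, s).
Split on s. With s = 1, the clauses containing s are satisfied and s' drops from the rest; 0 of the 2^3 = 8 assignments to the other variables satisfy what remains.
With s = 0, by the same count on the reduced clause set, 1 assignment works.
(One model: p=F, q=F, r=T, s=F.)
Total: 0 + 1 = 1.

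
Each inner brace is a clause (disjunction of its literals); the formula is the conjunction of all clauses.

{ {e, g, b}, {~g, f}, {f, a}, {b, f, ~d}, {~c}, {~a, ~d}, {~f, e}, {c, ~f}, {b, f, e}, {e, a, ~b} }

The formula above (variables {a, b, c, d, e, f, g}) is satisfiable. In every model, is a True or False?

True

Suppose a = 0.
From the singleton clause (f), f = 1.
From the singleton clause (~c), c = 0.
That conflicts with the unit clause (c).
So every satisfying assignment has a = True.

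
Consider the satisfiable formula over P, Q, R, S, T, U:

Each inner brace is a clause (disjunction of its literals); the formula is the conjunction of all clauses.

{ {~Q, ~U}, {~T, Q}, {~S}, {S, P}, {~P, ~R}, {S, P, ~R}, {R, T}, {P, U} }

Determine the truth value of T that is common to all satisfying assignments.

Suppose T = 0.
(~S) alone gives S = 0.
(P) alone gives P = 1.
(~R) alone gives R = 0.
Now (R) is unsatisfied and unit — conflict.
So every satisfying assignment has T = True.

True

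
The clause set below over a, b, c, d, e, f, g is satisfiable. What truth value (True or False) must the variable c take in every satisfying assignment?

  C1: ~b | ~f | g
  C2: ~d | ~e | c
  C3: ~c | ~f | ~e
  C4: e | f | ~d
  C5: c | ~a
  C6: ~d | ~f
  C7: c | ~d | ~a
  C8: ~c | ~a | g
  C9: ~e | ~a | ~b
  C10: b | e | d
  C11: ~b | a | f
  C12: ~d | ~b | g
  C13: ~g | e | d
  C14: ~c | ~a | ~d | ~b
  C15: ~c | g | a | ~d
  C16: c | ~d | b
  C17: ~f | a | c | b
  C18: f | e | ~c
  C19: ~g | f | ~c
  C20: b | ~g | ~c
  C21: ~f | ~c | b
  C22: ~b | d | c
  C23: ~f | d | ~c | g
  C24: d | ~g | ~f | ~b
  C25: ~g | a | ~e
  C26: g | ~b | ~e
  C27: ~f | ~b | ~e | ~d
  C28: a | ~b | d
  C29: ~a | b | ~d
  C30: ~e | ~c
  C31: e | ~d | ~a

False

Suppose c = 1.
Unit clause (~e) forces e = 0.
Unit clause (f) forces f = 1.
Unit clause (~d) forces d = 0.
Unit clause (b) forces b = 1.
Unit clause (g) forces g = 1.
But (~g) is also a unit clause — contradiction.
So every satisfying assignment has c = False.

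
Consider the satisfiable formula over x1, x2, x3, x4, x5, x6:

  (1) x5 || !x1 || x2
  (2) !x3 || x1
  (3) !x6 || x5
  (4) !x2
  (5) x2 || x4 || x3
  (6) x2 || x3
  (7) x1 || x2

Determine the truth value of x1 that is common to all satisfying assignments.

Suppose x1 = false.
The clause (!x3) is unit, so x3 = false.
The clause (!x2) is unit, so x2 = false.
That conflicts with the unit clause (x2).
So every satisfying assignment has x1 = True.

True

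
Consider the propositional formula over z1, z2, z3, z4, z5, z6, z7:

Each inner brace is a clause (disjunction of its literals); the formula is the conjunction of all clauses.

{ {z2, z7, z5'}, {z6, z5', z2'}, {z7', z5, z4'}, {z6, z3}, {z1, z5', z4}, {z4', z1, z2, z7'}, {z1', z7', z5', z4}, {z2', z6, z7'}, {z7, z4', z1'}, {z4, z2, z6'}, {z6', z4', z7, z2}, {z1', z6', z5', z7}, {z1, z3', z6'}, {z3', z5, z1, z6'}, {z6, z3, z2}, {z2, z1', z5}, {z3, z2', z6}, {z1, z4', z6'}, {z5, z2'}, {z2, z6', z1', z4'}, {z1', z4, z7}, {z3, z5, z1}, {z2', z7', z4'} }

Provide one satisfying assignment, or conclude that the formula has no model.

Try z6 = 0.
The clause (z3) is unit, so z3 = 1.
Try z5 = 0.
The clause (z2') is unit, so z2 = 0.
The clause (z1') is unit, so z1 = 0.
Try z7 = 1.
The clause (z4') is unit, so z4 = 0.
All clauses are satisfied.

z1=0; z2=0; z3=1; z4=0; z5=0; z6=0; z7=1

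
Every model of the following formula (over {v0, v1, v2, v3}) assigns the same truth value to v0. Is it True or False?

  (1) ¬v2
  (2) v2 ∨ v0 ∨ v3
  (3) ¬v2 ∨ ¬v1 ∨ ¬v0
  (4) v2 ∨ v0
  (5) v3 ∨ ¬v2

Suppose v0 = False.
The clause (¬v2) is unit, so v2 = False.
Now (v2) is unsatisfied and unit — conflict.
So every satisfying assignment has v0 = True.

True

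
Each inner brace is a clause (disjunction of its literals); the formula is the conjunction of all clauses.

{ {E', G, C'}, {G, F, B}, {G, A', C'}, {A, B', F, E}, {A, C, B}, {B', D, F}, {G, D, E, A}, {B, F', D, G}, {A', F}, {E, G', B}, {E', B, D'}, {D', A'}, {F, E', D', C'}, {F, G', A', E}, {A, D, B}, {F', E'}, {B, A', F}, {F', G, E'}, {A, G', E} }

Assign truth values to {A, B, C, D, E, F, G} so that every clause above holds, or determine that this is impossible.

A=0,  B=1,  C=1,  D=1,  E=0,  F=1,  G=0

Case A = 0:
Case C = 1:
Case E = 0:
The clause (G') is unit, so G = 0.
The clause (D) is unit, so D = 1.
Case F = 1:
All clauses hold; B can take either value.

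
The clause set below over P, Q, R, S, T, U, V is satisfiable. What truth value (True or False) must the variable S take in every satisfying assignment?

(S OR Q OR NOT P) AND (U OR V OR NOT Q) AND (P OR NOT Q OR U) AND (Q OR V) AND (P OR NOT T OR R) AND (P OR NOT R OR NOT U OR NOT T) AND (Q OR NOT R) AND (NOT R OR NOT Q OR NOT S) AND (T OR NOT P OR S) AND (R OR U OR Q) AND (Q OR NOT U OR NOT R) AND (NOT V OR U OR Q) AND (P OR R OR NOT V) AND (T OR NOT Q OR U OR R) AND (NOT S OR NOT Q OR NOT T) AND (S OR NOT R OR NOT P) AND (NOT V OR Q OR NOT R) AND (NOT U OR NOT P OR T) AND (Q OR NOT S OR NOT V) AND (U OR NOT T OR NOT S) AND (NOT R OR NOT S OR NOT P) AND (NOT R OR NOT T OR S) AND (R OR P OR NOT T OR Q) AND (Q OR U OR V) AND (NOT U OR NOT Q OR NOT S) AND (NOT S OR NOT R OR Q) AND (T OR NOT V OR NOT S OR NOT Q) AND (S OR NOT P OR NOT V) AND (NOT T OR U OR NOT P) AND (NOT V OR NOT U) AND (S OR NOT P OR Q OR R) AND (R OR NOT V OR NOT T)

False

Suppose S = true.
Try Q = true.
(NOT R) alone gives R = false.
(NOT T) alone gives T = false.
(U) alone gives U = true.
That conflicts with the unit clause (NOT U).
That branch fails; take Q = false instead.
(V) alone gives V = true.
That conflicts with the unit clause (NOT V).
Neither Q = true nor Q = false works.
So every satisfying assignment has S = False.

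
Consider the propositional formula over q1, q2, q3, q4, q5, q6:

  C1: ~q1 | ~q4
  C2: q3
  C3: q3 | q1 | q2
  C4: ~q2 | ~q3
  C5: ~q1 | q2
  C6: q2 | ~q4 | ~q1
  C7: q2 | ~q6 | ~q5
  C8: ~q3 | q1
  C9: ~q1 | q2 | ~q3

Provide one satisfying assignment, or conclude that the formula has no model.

UNSATISFIABLE

Unit clause (q3) forces q3 = 1.
Unit clause (~q2) forces q2 = 0.
Unit clause (~q1) forces q1 = 0.
Now (q1) is unsatisfied and unit — conflict.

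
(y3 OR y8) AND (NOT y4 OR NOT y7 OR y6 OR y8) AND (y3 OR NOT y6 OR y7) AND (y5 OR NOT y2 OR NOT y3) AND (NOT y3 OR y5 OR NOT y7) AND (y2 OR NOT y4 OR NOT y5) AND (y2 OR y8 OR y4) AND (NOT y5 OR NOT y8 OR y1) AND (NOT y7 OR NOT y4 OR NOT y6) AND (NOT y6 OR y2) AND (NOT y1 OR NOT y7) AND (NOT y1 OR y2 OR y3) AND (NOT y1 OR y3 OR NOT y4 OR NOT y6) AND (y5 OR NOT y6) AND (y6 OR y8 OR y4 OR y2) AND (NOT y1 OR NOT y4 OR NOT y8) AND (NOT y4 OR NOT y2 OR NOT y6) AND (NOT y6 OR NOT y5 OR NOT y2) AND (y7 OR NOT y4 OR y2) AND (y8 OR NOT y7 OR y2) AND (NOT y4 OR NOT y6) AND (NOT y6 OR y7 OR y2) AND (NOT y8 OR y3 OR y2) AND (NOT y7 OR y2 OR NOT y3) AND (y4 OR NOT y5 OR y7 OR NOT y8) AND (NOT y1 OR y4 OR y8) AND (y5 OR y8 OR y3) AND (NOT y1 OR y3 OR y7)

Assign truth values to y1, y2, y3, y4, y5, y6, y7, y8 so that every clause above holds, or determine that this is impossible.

Suppose y3 = true.
Suppose y5 = false.
The clause (NOT y2) is unit, so y2 = false.
The clause (NOT y7) is unit, so y7 = false.
The clause (NOT y6) is unit, so y6 = false.
The clause (NOT y4) is unit, so y4 = false.
The clause (y8) is unit, so y8 = true.
All clauses hold; y1 can take either value.

y1: false; y2: false; y3: true; y4: false; y5: false; y6: false; y7: false; y8: true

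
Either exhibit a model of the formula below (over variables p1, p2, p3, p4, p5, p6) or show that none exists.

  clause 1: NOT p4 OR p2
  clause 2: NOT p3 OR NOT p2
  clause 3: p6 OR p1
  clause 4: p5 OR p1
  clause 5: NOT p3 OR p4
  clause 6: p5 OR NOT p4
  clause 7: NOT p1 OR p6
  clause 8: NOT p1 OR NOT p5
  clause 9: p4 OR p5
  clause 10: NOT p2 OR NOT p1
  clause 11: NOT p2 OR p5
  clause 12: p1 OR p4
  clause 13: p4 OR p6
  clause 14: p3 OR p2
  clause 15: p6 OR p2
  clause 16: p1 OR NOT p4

UNSATISFIABLE

Branch on p4: set p4 = false.
From the singleton clause (NOT p3), p3 = false.
From the singleton clause (p5), p5 = true.
From the singleton clause (NOT p1), p1 = false.
Now (p1) is unsatisfied and unit — conflict.
Undo p4 and try p4 = true.
From the singleton clause (p2), p2 = true.
From the singleton clause (NOT p3), p3 = false.
From the singleton clause (p5), p5 = true.
From the singleton clause (NOT p1), p1 = false.
Now (p1) is unsatisfied and unit — conflict.
Either choice for p4 ends in contradiction.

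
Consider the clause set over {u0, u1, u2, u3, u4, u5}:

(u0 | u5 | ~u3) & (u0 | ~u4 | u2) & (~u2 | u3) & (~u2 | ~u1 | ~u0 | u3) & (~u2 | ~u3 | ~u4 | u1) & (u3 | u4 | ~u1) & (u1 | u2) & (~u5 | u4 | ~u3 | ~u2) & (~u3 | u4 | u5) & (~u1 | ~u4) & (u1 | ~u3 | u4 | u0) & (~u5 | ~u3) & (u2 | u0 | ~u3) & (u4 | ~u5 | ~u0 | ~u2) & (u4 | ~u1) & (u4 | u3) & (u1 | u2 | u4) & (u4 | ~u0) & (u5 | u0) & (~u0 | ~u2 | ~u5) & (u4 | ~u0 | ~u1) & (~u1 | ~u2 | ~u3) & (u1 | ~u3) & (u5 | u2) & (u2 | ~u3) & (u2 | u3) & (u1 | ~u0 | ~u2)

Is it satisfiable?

Unsatisfiable

Try u2 = 0.
Unit clause (u1) forces u1 = 1.
Unit clause (~u4) forces u4 = 0.
Now (u4) is unsatisfied and unit — conflict.
Undo u2 and try u2 = 1.
Unit clause (u3) forces u3 = 1.
Unit clause (~u5) forces u5 = 0.
Unit clause (u0) forces u0 = 1.
Unit clause (u4) forces u4 = 1.
Unit clause (u1) forces u1 = 1.
Now (~u1) is unsatisfied and unit — conflict.
Either choice for u2 ends in contradiction.
No assignment satisfies every clause.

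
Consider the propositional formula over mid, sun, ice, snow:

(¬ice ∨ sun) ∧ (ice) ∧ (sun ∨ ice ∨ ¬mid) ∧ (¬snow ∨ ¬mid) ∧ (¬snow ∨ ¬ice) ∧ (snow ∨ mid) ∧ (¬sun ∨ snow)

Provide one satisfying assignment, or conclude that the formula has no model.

Unit clause (ice) forces ice = True.
Unit clause (sun) forces sun = True.
Unit clause (¬snow) forces snow = False.
But (snow) is also a unit clause — contradiction.

UNSATISFIABLE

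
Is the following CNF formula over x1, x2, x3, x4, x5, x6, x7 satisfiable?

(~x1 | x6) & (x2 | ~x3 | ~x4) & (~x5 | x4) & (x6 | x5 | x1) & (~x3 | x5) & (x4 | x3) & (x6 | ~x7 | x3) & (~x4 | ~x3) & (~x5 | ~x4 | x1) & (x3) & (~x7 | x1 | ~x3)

Unsatisfiable

(x3) alone gives x3 = 1.
(x5) alone gives x5 = 1.
(x4) alone gives x4 = 1.
That conflicts with the unit clause (~x4).
No assignment satisfies every clause.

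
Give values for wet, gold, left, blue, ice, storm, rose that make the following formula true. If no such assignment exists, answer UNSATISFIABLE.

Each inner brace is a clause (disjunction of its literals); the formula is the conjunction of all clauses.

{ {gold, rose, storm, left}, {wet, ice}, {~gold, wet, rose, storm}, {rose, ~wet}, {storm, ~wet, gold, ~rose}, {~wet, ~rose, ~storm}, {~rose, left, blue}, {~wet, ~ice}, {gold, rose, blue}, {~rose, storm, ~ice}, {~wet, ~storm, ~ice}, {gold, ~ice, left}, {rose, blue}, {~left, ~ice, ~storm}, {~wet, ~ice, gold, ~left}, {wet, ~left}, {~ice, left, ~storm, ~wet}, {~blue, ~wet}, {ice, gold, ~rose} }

Suppose wet = 0.
Unit clause (ice) forces ice = 1.
Unit clause (~left) forces left = 0.
Unit clause (gold) forces gold = 1.
Suppose rose = 1.
Unit clause (blue) forces blue = 1.
Unit clause (storm) forces storm = 1.
Every clause now holds.

wet=0,  gold=1,  left=0,  blue=1,  ice=1,  storm=1,  rose=1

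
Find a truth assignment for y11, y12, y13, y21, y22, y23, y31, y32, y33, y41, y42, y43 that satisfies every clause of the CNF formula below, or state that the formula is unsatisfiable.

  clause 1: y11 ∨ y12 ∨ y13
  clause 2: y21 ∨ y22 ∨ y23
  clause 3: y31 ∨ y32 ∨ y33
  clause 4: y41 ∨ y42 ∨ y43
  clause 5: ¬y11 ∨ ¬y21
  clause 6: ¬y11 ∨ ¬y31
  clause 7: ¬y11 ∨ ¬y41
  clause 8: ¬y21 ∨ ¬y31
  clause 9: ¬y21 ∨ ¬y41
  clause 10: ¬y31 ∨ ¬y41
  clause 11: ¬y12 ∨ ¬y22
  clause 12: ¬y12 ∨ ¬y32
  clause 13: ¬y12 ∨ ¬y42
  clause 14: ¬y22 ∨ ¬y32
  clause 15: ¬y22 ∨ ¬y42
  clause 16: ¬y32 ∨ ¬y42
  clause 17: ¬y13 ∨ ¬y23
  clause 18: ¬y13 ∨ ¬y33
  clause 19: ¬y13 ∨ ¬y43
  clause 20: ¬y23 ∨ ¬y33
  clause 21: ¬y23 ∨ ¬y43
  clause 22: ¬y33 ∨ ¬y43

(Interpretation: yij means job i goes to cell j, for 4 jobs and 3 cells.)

UNSATISFIABLE

Suppose y11 = False.
Suppose y12 = True.
Unit clause (¬y22) forces y22 = False.
Unit clause (¬y32) forces y32 = False.
Unit clause (¬y42) forces y42 = False.
Suppose y21 = True.
Unit clause (¬y31) forces y31 = False.
Unit clause (y33) forces y33 = True.
Unit clause (¬y41) forces y41 = False.
Unit clause (y43) forces y43 = True.
That conflicts with the unit clause (¬y43).
Backtrack on y21: now try y21 = False.
Unit clause (y23) forces y23 = True.
Unit clause (¬y13) forces y13 = False.
Unit clause (¬y33) forces y33 = False.
Unit clause (y31) forces y31 = True.
Unit clause (¬y41) forces y41 = False.
Unit clause (y43) forces y43 = True.
That conflicts with the unit clause (¬y43).
Both values of y21 lead to a conflict.
Backtrack on y12: now try y12 = False.
Unit clause (y13) forces y13 = True.
Unit clause (¬y23) forces y23 = False.
Unit clause (¬y33) forces y33 = False.
Unit clause (¬y43) forces y43 = False.
Suppose y21 = True.
Unit clause (¬y31) forces y31 = False.
Unit clause (y32) forces y32 = True.
Unit clause (¬y41) forces y41 = False.
Unit clause (y42) forces y42 = True.
That conflicts with the unit clause (¬y42).
Backtrack on y21: now try y21 = False.
Unit clause (y22) forces y22 = True.
Unit clause (¬y32) forces y32 = False.
Unit clause (y31) forces y31 = True.
Unit clause (¬y41) forces y41 = False.
Unit clause (y42) forces y42 = True.
That conflicts with the unit clause (¬y42).
Both values of y21 lead to a conflict.
Both values of y12 lead to a conflict.
Backtrack on y11: now try y11 = True.
Unit clause (¬y21) forces y21 = False.
Unit clause (¬y31) forces y31 = False.
Unit clause (¬y41) forces y41 = False.
Suppose y22 = True.
Unit clause (¬y12) forces y12 = False.
Unit clause (¬y32) forces y32 = False.
Unit clause (y33) forces y33 = True.
Unit clause (¬y42) forces y42 = False.
Unit clause (y43) forces y43 = True.
That conflicts with the unit clause (¬y43).
Backtrack on y22: now try y22 = False.
Unit clause (y23) forces y23 = True.
Unit clause (¬y13) forces y13 = False.
Unit clause (¬y33) forces y33 = False.
Unit clause (y32) forces y32 = True.
Unit clause (¬y12) forces y12 = False.
Unit clause (¬y42) forces y42 = False.
Unit clause (y43) forces y43 = True.
That conflicts with the unit clause (¬y43).
Both values of y22 lead to a conflict.
Both values of y11 lead to a conflict.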